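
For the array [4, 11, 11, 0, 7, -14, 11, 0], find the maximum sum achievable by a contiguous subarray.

Using Kadane's algorithm on [4, 11, 11, 0, 7, -14, 11, 0]:

Scanning through the array:
Position 1 (value 11): max_ending_here = 15, max_so_far = 15
Position 2 (value 11): max_ending_here = 26, max_so_far = 26
Position 3 (value 0): max_ending_here = 26, max_so_far = 26
Position 4 (value 7): max_ending_here = 33, max_so_far = 33
Position 5 (value -14): max_ending_here = 19, max_so_far = 33
Position 6 (value 11): max_ending_here = 30, max_so_far = 33
Position 7 (value 0): max_ending_here = 30, max_so_far = 33

Maximum subarray: [4, 11, 11, 0, 7]
Maximum sum: 33

The maximum subarray is [4, 11, 11, 0, 7] with sum 33. This subarray runs from index 0 to index 4.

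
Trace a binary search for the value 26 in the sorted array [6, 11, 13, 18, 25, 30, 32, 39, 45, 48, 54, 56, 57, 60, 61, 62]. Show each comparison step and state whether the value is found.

Binary search for 26 in [6, 11, 13, 18, 25, 30, 32, 39, 45, 48, 54, 56, 57, 60, 61, 62]:

lo=0, hi=15, mid=7, arr[mid]=39 -> 39 > 26, search left half
lo=0, hi=6, mid=3, arr[mid]=18 -> 18 < 26, search right half
lo=4, hi=6, mid=5, arr[mid]=30 -> 30 > 26, search left half
lo=4, hi=4, mid=4, arr[mid]=25 -> 25 < 26, search right half
lo=5 > hi=4, target 26 not found

Binary search determines that 26 is not in the array after 4 comparisons. The search space was exhausted without finding the target.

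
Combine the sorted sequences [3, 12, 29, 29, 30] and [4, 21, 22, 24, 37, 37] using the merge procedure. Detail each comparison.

Merging process:

Compare 3 vs 4: take 3 from left. Merged: [3]
Compare 12 vs 4: take 4 from right. Merged: [3, 4]
Compare 12 vs 21: take 12 from left. Merged: [3, 4, 12]
Compare 29 vs 21: take 21 from right. Merged: [3, 4, 12, 21]
Compare 29 vs 22: take 22 from right. Merged: [3, 4, 12, 21, 22]
Compare 29 vs 24: take 24 from right. Merged: [3, 4, 12, 21, 22, 24]
Compare 29 vs 37: take 29 from left. Merged: [3, 4, 12, 21, 22, 24, 29]
Compare 29 vs 37: take 29 from left. Merged: [3, 4, 12, 21, 22, 24, 29, 29]
Compare 30 vs 37: take 30 from left. Merged: [3, 4, 12, 21, 22, 24, 29, 29, 30]
Append remaining from right: [37, 37]. Merged: [3, 4, 12, 21, 22, 24, 29, 29, 30, 37, 37]

Final merged array: [3, 4, 12, 21, 22, 24, 29, 29, 30, 37, 37]
Total comparisons: 9

The merged array is [3, 4, 12, 21, 22, 24, 29, 29, 30, 37, 37], requiring 9 comparisons. The merge step runs in O(n) time where n is the total number of elements.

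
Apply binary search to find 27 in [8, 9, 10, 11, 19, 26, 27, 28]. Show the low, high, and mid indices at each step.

Binary search for 27 in [8, 9, 10, 11, 19, 26, 27, 28]:

lo=0, hi=7, mid=3, arr[mid]=11 -> 11 < 27, search right half
lo=4, hi=7, mid=5, arr[mid]=26 -> 26 < 27, search right half
lo=6, hi=7, mid=6, arr[mid]=27 -> Found target at index 6!

Binary search finds 27 at index 6 after 3 comparisons. The search repeatedly halves the search space by comparing with the middle element.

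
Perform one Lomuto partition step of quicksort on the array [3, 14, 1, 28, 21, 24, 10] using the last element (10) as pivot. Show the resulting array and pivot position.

Lomuto partition with pivot = 10:

Initial array: [3, 14, 1, 28, 21, 24, 10]

arr[0]=3 <= 10: swap with position 0, array becomes [3, 14, 1, 28, 21, 24, 10]
arr[1]=14 > 10: no swap
arr[2]=1 <= 10: swap with position 1, array becomes [3, 1, 14, 28, 21, 24, 10]
arr[3]=28 > 10: no swap
arr[4]=21 > 10: no swap
arr[5]=24 > 10: no swap

Place pivot at position 2: [3, 1, 10, 28, 21, 24, 14]
Pivot position: 2

After partitioning with pivot 10, the array becomes [3, 1, 10, 28, 21, 24, 14]. The pivot is placed at index 2. All elements to the left of the pivot are <= 10, and all elements to the right are > 10.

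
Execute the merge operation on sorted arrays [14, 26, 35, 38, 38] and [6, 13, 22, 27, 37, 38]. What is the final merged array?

Merging process:

Compare 14 vs 6: take 6 from right. Merged: [6]
Compare 14 vs 13: take 13 from right. Merged: [6, 13]
Compare 14 vs 22: take 14 from left. Merged: [6, 13, 14]
Compare 26 vs 22: take 22 from right. Merged: [6, 13, 14, 22]
Compare 26 vs 27: take 26 from left. Merged: [6, 13, 14, 22, 26]
Compare 35 vs 27: take 27 from right. Merged: [6, 13, 14, 22, 26, 27]
Compare 35 vs 37: take 35 from left. Merged: [6, 13, 14, 22, 26, 27, 35]
Compare 38 vs 37: take 37 from right. Merged: [6, 13, 14, 22, 26, 27, 35, 37]
Compare 38 vs 38: take 38 from left. Merged: [6, 13, 14, 22, 26, 27, 35, 37, 38]
Compare 38 vs 38: take 38 from left. Merged: [6, 13, 14, 22, 26, 27, 35, 37, 38, 38]
Append remaining from right: [38]. Merged: [6, 13, 14, 22, 26, 27, 35, 37, 38, 38, 38]

Final merged array: [6, 13, 14, 22, 26, 27, 35, 37, 38, 38, 38]
Total comparisons: 10

The merged array is [6, 13, 14, 22, 26, 27, 35, 37, 38, 38, 38], requiring 10 comparisons. The merge step runs in O(n) time where n is the total number of elements.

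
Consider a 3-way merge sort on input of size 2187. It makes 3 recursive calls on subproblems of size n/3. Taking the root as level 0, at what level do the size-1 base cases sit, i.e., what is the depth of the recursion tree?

For divide and conquer with division factor 3:

Problem sizes at each level:
Level 0: 2187
Level 1: 729
Level 2: 243
Level 3: 81
Level 4: 27
Level 5: 9
Level 6: 3
Level 7: 1

The root is level 0 and the size-1 base case is level 7 (the tree spans levels 0 through 7, i.e. 8 levels counting the root), so the depth is the number of divisions: log_3(2187) = 7

The recursion tree depth is log_3(2187) = 7. At each level, the problem size is divided by 3, so it takes 7 divisions to reduce to a base case of size 1. The algorithm makes 3 recursive calls at each level.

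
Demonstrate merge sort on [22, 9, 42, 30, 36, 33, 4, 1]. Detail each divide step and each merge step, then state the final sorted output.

Merge sort trace:

Split: [22, 9, 42, 30, 36, 33, 4, 1] -> [22, 9, 42, 30] and [36, 33, 4, 1]
  Split: [22, 9, 42, 30] -> [22, 9] and [42, 30]
    Split: [22, 9] -> [22] and [9]
    Merge: [22] + [9] -> [9, 22]
    Split: [42, 30] -> [42] and [30]
    Merge: [42] + [30] -> [30, 42]
  Merge: [9, 22] + [30, 42] -> [9, 22, 30, 42]
  Split: [36, 33, 4, 1] -> [36, 33] and [4, 1]
    Split: [36, 33] -> [36] and [33]
    Merge: [36] + [33] -> [33, 36]
    Split: [4, 1] -> [4] and [1]
    Merge: [4] + [1] -> [1, 4]
  Merge: [33, 36] + [1, 4] -> [1, 4, 33, 36]
Merge: [9, 22, 30, 42] + [1, 4, 33, 36] -> [1, 4, 9, 22, 30, 33, 36, 42]

Final sorted array: [1, 4, 9, 22, 30, 33, 36, 42]

The merge sort proceeds by recursively splitting the array and merging sorted halves.
After all merges, the sorted array is [1, 4, 9, 22, 30, 33, 36, 42].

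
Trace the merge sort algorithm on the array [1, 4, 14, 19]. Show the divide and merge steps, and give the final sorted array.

Merge sort trace:

Split: [1, 4, 14, 19] -> [1, 4] and [14, 19]
  Split: [1, 4] -> [1] and [4]
  Merge: [1] + [4] -> [1, 4]
  Split: [14, 19] -> [14] and [19]
  Merge: [14] + [19] -> [14, 19]
Merge: [1, 4] + [14, 19] -> [1, 4, 14, 19]

Final sorted array: [1, 4, 14, 19]

The merge sort proceeds by recursively splitting the array and merging sorted halves.
After all merges, the sorted array is [1, 4, 14, 19].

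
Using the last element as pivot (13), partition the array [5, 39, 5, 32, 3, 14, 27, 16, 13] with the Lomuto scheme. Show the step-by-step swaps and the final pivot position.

Lomuto partition with pivot = 13:

Initial array: [5, 39, 5, 32, 3, 14, 27, 16, 13]

arr[0]=5 <= 13: swap with position 0, array becomes [5, 39, 5, 32, 3, 14, 27, 16, 13]
arr[1]=39 > 13: no swap
arr[2]=5 <= 13: swap with position 1, array becomes [5, 5, 39, 32, 3, 14, 27, 16, 13]
arr[3]=32 > 13: no swap
arr[4]=3 <= 13: swap with position 2, array becomes [5, 5, 3, 32, 39, 14, 27, 16, 13]
arr[5]=14 > 13: no swap
arr[6]=27 > 13: no swap
arr[7]=16 > 13: no swap

Place pivot at position 3: [5, 5, 3, 13, 39, 14, 27, 16, 32]
Pivot position: 3

After partitioning with pivot 13, the array becomes [5, 5, 3, 13, 39, 14, 27, 16, 32]. The pivot is placed at index 3. All elements to the left of the pivot are <= 13, and all elements to the right are > 13.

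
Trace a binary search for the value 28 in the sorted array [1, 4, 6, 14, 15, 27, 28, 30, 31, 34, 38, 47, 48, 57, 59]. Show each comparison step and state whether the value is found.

Binary search for 28 in [1, 4, 6, 14, 15, 27, 28, 30, 31, 34, 38, 47, 48, 57, 59]:

lo=0, hi=14, mid=7, arr[mid]=30 -> 30 > 28, search left half
lo=0, hi=6, mid=3, arr[mid]=14 -> 14 < 28, search right half
lo=4, hi=6, mid=5, arr[mid]=27 -> 27 < 28, search right half
lo=6, hi=6, mid=6, arr[mid]=28 -> Found target at index 6!

Binary search finds 28 at index 6 after 4 comparisons. The search repeatedly halves the search space by comparing with the middle element.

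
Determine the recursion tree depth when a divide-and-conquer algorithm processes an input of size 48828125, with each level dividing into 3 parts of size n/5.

For divide and conquer with division factor 5:

Problem sizes at each level:
Level 0: 48828125
Level 1: 9765625
Level 2: 1953125
Level 3: 390625
Level 4: 78125
Level 5: 15625
Level 6: 3125
Level 7: 625
Level 8: 125
Level 9: 25
Level 10: 5
Level 11: 1

The root is level 0 and the size-1 base case is level 11 (the tree spans levels 0 through 11, i.e. 12 levels counting the root), so the depth is the number of divisions: log_5(48828125) = 11

The recursion tree depth is log_5(48828125) = 11. At each level, the problem size is divided by 5, so it takes 11 divisions to reduce to a base case of size 1. The algorithm makes 3 recursive calls at each level.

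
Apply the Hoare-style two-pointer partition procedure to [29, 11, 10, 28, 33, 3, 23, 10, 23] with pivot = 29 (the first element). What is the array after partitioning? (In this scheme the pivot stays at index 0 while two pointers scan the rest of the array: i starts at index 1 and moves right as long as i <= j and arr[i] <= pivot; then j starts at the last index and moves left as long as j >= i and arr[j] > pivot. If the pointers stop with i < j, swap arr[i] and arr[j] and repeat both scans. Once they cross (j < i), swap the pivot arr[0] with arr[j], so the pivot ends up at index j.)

Hoare-style two-pointer partition with pivot = 29:

Initial array: [29, 11, 10, 28, 33, 3, 23, 10, 23]

Pointers start at i = 1, j = 8.
i stops at index 4 (arr[4]=33 > 29), j stops at index 8 (arr[8]=23 <= 29): swap arr[4] and arr[8], array becomes [29, 11, 10, 28, 23, 3, 23, 10, 33]
i ends at 8, j ends at 7: the pointers have crossed (j < i), so scanning stops.

Swap pivot arr[0] with arr[7] to place pivot at position 7: [10, 11, 10, 28, 23, 3, 23, 29, 33]
Pivot position: 7

After partitioning with pivot 29, the array becomes [10, 11, 10, 28, 23, 3, 23, 29, 33]. The pivot is placed at index 7. All elements to the left of the pivot are <= 29, and all elements to the right are > 29.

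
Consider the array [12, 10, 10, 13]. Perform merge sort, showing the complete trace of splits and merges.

Merge sort trace:

Split: [12, 10, 10, 13] -> [12, 10] and [10, 13]
  Split: [12, 10] -> [12] and [10]
  Merge: [12] + [10] -> [10, 12]
  Split: [10, 13] -> [10] and [13]
  Merge: [10] + [13] -> [10, 13]
Merge: [10, 12] + [10, 13] -> [10, 10, 12, 13]

Final sorted array: [10, 10, 12, 13]

The merge sort proceeds by recursively splitting the array and merging sorted halves.
After all merges, the sorted array is [10, 10, 12, 13].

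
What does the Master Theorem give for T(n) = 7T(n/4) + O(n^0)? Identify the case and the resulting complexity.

Master Theorem for T(n) = 7T(n/4) + O(n^0):

a = 7, b = 4, c = 0
log_b(a) = log_4(7) = 1.4037

Case 1: c = 0 < log_4(7) = 1.4037
T(n) = O(n^(log_4 7))

For T(n) = 7T(n/4) + O(n^0): log_4(7) = 1.4037. This is Case 1 of the Master Theorem (c < log_b(a), work dominated by leaves), giving O(n^(log_4 7)).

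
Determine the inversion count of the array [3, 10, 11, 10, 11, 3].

Finding inversions in [3, 10, 11, 10, 11, 3]:

(1, 5): arr[1]=10 > arr[5]=3
(2, 3): arr[2]=11 > arr[3]=10
(2, 5): arr[2]=11 > arr[5]=3
(3, 5): arr[3]=10 > arr[5]=3
(4, 5): arr[4]=11 > arr[5]=3

Total inversions: 5

The array has 5 inversion(s): (1,5), (2,3), (2,5), (3,5), (4,5). Each pair (i,j) satisfies i < j and arr[i] > arr[j].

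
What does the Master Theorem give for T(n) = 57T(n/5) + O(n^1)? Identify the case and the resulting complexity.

Master Theorem for T(n) = 57T(n/5) + O(n^1):

a = 57, b = 5, c = 1
log_b(a) = log_5(57) = 2.5121

Case 1: c = 1 < log_5(57) = 2.5121
T(n) = O(n^(log_5 57))

For T(n) = 57T(n/5) + O(n^1): log_5(57) = 2.5121. This is Case 1 of the Master Theorem (c < log_b(a), work dominated by leaves), giving O(n^(log_5 57)).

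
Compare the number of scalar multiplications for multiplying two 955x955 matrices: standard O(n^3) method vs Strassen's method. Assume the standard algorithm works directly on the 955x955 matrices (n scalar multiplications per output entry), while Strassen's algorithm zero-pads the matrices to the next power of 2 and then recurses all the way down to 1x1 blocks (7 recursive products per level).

Matrix multiplication for 955x955 matrices:

Strassen's algorithm requires power-of-2 dimensions. Pad 955x955 to 1024x1024 (next power of 2).

Standard algorithm: 955^3 = 870983875 multiplications
Strassen's algorithm: 7^(log2(1024)) = 7^10 = 282475249 multiplications
Savings: 870983875 - 282475249 = 588508626 multiplications

Standard: 870983875 multiplications (955^3). Strassen: 282475249 multiplications (7^10, after padding to 1024x1024). Strassen reduces 8 recursive multiplications to 7 at each level.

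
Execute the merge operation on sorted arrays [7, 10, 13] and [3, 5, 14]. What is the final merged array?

Merging process:

Compare 7 vs 3: take 3 from right. Merged: [3]
Compare 7 vs 5: take 5 from right. Merged: [3, 5]
Compare 7 vs 14: take 7 from left. Merged: [3, 5, 7]
Compare 10 vs 14: take 10 from left. Merged: [3, 5, 7, 10]
Compare 13 vs 14: take 13 from left. Merged: [3, 5, 7, 10, 13]
Append remaining from right: [14]. Merged: [3, 5, 7, 10, 13, 14]

Final merged array: [3, 5, 7, 10, 13, 14]
Total comparisons: 5

The merged array is [3, 5, 7, 10, 13, 14], requiring 5 comparisons. The merge step runs in O(n) time where n is the total number of elements.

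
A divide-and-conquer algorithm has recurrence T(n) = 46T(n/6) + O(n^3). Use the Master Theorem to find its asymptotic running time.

Master Theorem for T(n) = 46T(n/6) + O(n^3):

a = 46, b = 6, c = 3
log_b(a) = log_6(46) = 2.1368

Case 3: c = 3 > log_6(46) = 2.1368
T(n) = O(n^3) = O(n^3)

For T(n) = 46T(n/6) + O(n^3): log_6(46) = 2.1368. This is Case 3 of the Master Theorem (c > log_b(a), work dominated by root), giving O(n^3).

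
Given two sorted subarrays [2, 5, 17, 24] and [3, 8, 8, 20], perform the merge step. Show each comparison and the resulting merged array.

Merging process:

Compare 2 vs 3: take 2 from left. Merged: [2]
Compare 5 vs 3: take 3 from right. Merged: [2, 3]
Compare 5 vs 8: take 5 from left. Merged: [2, 3, 5]
Compare 17 vs 8: take 8 from right. Merged: [2, 3, 5, 8]
Compare 17 vs 8: take 8 from right. Merged: [2, 3, 5, 8, 8]
Compare 17 vs 20: take 17 from left. Merged: [2, 3, 5, 8, 8, 17]
Compare 24 vs 20: take 20 from right. Merged: [2, 3, 5, 8, 8, 17, 20]
Append remaining from left: [24]. Merged: [2, 3, 5, 8, 8, 17, 20, 24]

Final merged array: [2, 3, 5, 8, 8, 17, 20, 24]
Total comparisons: 7

The merged array is [2, 3, 5, 8, 8, 17, 20, 24], requiring 7 comparisons. The merge step runs in O(n) time where n is the total number of elements.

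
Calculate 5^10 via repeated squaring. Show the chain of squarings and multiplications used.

Computing 5^10 by squaring (build up from 5^1; each line after the first costs one multiplication):

5^1 = 5
5^2 = (5^1)^2 = 5^2 = 25
5^4 = (5^2)^2 = 25^2 = 625
5^5 = 5 * 5^4 = 5 * 625 = 3125
5^10 = (5^5)^2 = 3125^2 = 9765625

Result: 9765625
Multiplications needed: 4 (4 lines after 5^1)

5^10 = 9765625. Using exponentiation by squaring, this requires 4 multiplications. The key idea: if the exponent is even, square the half-power; if odd, multiply by the base once.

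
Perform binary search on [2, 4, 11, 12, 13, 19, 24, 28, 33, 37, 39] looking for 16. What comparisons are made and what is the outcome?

Binary search for 16 in [2, 4, 11, 12, 13, 19, 24, 28, 33, 37, 39]:

lo=0, hi=10, mid=5, arr[mid]=19 -> 19 > 16, search left half
lo=0, hi=4, mid=2, arr[mid]=11 -> 11 < 16, search right half
lo=3, hi=4, mid=3, arr[mid]=12 -> 12 < 16, search right half
lo=4, hi=4, mid=4, arr[mid]=13 -> 13 < 16, search right half
lo=5 > hi=4, target 16 not found

Binary search determines that 16 is not in the array after 4 comparisons. The search space was exhausted without finding the target.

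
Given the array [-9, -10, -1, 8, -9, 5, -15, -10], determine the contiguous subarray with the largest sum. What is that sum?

Using Kadane's algorithm on [-9, -10, -1, 8, -9, 5, -15, -10]:

Scanning through the array:
Position 1 (value -10): max_ending_here = -10, max_so_far = -9
Position 2 (value -1): max_ending_here = -1, max_so_far = -1
Position 3 (value 8): max_ending_here = 8, max_so_far = 8
Position 4 (value -9): max_ending_here = -1, max_so_far = 8
Position 5 (value 5): max_ending_here = 5, max_so_far = 8
Position 6 (value -15): max_ending_here = -10, max_so_far = 8
Position 7 (value -10): max_ending_here = -10, max_so_far = 8

Maximum subarray: [8]
Maximum sum: 8

The maximum subarray is [8] with sum 8. This subarray runs from index 3 to index 3.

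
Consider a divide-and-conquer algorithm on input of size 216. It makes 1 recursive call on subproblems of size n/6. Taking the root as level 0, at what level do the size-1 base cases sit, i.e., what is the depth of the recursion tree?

For divide and conquer with division factor 6:

Problem sizes at each level:
Level 0: 216
Level 1: 36
Level 2: 6
Level 3: 1

The root is level 0 and the size-1 base case is level 3 (the tree spans levels 0 through 3, i.e. 4 levels counting the root), so the depth is the number of divisions: log_6(216) = 3

The recursion tree depth is log_6(216) = 3. At each level, the problem size is divided by 6, so it takes 3 divisions to reduce to a base case of size 1. The algorithm makes 1 recursive call at each level.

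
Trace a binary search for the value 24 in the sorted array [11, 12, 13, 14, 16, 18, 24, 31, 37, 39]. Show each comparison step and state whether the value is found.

Binary search for 24 in [11, 12, 13, 14, 16, 18, 24, 31, 37, 39]:

lo=0, hi=9, mid=4, arr[mid]=16 -> 16 < 24, search right half
lo=5, hi=9, mid=7, arr[mid]=31 -> 31 > 24, search left half
lo=5, hi=6, mid=5, arr[mid]=18 -> 18 < 24, search right half
lo=6, hi=6, mid=6, arr[mid]=24 -> Found target at index 6!

Binary search finds 24 at index 6 after 4 comparisons. The search repeatedly halves the search space by comparing with the middle element.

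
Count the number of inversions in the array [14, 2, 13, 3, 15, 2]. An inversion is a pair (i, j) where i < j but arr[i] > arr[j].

Finding inversions in [14, 2, 13, 3, 15, 2]:

(0, 1): arr[0]=14 > arr[1]=2
(0, 2): arr[0]=14 > arr[2]=13
(0, 3): arr[0]=14 > arr[3]=3
(0, 5): arr[0]=14 > arr[5]=2
(2, 3): arr[2]=13 > arr[3]=3
(2, 5): arr[2]=13 > arr[5]=2
(3, 5): arr[3]=3 > arr[5]=2
(4, 5): arr[4]=15 > arr[5]=2

Total inversions: 8

The array has 8 inversion(s): (0,1), (0,2), (0,3), (0,5), (2,3), (2,5), (3,5), (4,5). Each pair (i,j) satisfies i < j and arr[i] > arr[j].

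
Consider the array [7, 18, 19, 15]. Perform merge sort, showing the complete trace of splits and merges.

Merge sort trace:

Split: [7, 18, 19, 15] -> [7, 18] and [19, 15]
  Split: [7, 18] -> [7] and [18]
  Merge: [7] + [18] -> [7, 18]
  Split: [19, 15] -> [19] and [15]
  Merge: [19] + [15] -> [15, 19]
Merge: [7, 18] + [15, 19] -> [7, 15, 18, 19]

Final sorted array: [7, 15, 18, 19]

The merge sort proceeds by recursively splitting the array and merging sorted halves.
After all merges, the sorted array is [7, 15, 18, 19].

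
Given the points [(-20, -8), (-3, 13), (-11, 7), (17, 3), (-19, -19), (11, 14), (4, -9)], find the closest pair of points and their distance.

Computing all pairwise distances among 7 points:

d((-20, -8), (-3, 13)) = 27.0185
d((-20, -8), (-11, 7)) = 17.4929
d((-20, -8), (17, 3)) = 38.6005
d((-20, -8), (-19, -19)) = 11.0454
d((-20, -8), (11, 14)) = 38.0132
d((-20, -8), (4, -9)) = 24.0208
d((-3, 13), (-11, 7)) = 10.0 <-- minimum
d((-3, 13), (17, 3)) = 22.3607
d((-3, 13), (-19, -19)) = 35.7771
d((-3, 13), (11, 14)) = 14.0357
d((-3, 13), (4, -9)) = 23.0868
d((-11, 7), (17, 3)) = 28.2843
d((-11, 7), (-19, -19)) = 27.2029
d((-11, 7), (11, 14)) = 23.0868
d((-11, 7), (4, -9)) = 21.9317
d((17, 3), (-19, -19)) = 42.19
d((17, 3), (11, 14)) = 12.53
d((17, 3), (4, -9)) = 17.6918
d((-19, -19), (11, 14)) = 44.5982
d((-19, -19), (4, -9)) = 25.0799
d((11, 14), (4, -9)) = 24.0416

Closest pair: (-3, 13) and (-11, 7) with distance 10.0

The closest pair is (-3, 13) and (-11, 7) with Euclidean distance 10.0. For 7 points, brute-force pairwise comparison is shown above. For large n, the divide-and-conquer algorithm (sort by x, recurse on halves, check the dividing strip) achieves O(n log n).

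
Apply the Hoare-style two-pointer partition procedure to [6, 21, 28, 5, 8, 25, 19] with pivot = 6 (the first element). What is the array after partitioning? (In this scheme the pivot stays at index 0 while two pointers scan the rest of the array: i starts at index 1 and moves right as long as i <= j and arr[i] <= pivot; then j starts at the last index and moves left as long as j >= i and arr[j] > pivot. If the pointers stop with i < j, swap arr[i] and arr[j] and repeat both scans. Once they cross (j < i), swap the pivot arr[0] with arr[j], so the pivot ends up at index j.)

Hoare-style two-pointer partition with pivot = 6:

Initial array: [6, 21, 28, 5, 8, 25, 19]

Pointers start at i = 1, j = 6.
i stops at index 1 (arr[1]=21 > 6), j stops at index 3 (arr[3]=5 <= 6): swap arr[1] and arr[3], array becomes [6, 5, 28, 21, 8, 25, 19]
i ends at 2, j ends at 1: the pointers have crossed (j < i), so scanning stops.

Swap pivot arr[0] with arr[1] to place pivot at position 1: [5, 6, 28, 21, 8, 25, 19]
Pivot position: 1

After partitioning with pivot 6, the array becomes [5, 6, 28, 21, 8, 25, 19]. The pivot is placed at index 1. All elements to the left of the pivot are <= 6, and all elements to the right are > 6.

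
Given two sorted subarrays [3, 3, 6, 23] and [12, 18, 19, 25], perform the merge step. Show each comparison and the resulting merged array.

Merging process:

Compare 3 vs 12: take 3 from left. Merged: [3]
Compare 3 vs 12: take 3 from left. Merged: [3, 3]
Compare 6 vs 12: take 6 from left. Merged: [3, 3, 6]
Compare 23 vs 12: take 12 from right. Merged: [3, 3, 6, 12]
Compare 23 vs 18: take 18 from right. Merged: [3, 3, 6, 12, 18]
Compare 23 vs 19: take 19 from right. Merged: [3, 3, 6, 12, 18, 19]
Compare 23 vs 25: take 23 from left. Merged: [3, 3, 6, 12, 18, 19, 23]
Append remaining from right: [25]. Merged: [3, 3, 6, 12, 18, 19, 23, 25]

Final merged array: [3, 3, 6, 12, 18, 19, 23, 25]
Total comparisons: 7

The merged array is [3, 3, 6, 12, 18, 19, 23, 25], requiring 7 comparisons. The merge step runs in O(n) time where n is the total number of elements.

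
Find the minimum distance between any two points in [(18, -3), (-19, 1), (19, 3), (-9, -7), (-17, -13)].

Computing all pairwise distances among 5 points:

d((18, -3), (-19, 1)) = 37.2156
d((18, -3), (19, 3)) = 6.0828 <-- minimum
d((18, -3), (-9, -7)) = 27.2947
d((18, -3), (-17, -13)) = 36.4005
d((-19, 1), (19, 3)) = 38.0526
d((-19, 1), (-9, -7)) = 12.8062
d((-19, 1), (-17, -13)) = 14.1421
d((19, 3), (-9, -7)) = 29.7321
d((19, 3), (-17, -13)) = 39.3954
d((-9, -7), (-17, -13)) = 10.0

Closest pair: (18, -3) and (19, 3) with distance 6.0828

The closest pair is (18, -3) and (19, 3) with Euclidean distance 6.0828. For 5 points, brute-force pairwise comparison is shown above. For large n, the divide-and-conquer algorithm (sort by x, recurse on halves, check the dividing strip) achieves O(n log n).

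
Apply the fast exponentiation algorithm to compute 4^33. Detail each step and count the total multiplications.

Computing 4^33 by squaring (build up from 4^1; each line after the first costs one multiplication):

4^1 = 4
4^2 = (4^1)^2 = 4^2 = 16
4^4 = (4^2)^2 = 16^2 = 256
4^8 = (4^4)^2 = 256^2 = 65536
4^16 = (4^8)^2 = 65536^2 = 4294967296
4^32 = (4^16)^2 = 4294967296^2 = 18446744073709551616
4^33 = 4 * 4^32 = 4 * 18446744073709551616 = 73786976294838206464

Result: 73786976294838206464
Multiplications needed: 6 (6 lines after 4^1)

4^33 = 73786976294838206464. Using exponentiation by squaring, this requires 6 multiplications. The key idea: if the exponent is even, square the half-power; if odd, multiply by the base once.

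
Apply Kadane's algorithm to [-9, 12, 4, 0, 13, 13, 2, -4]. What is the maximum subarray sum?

Using Kadane's algorithm on [-9, 12, 4, 0, 13, 13, 2, -4]:

Scanning through the array:
Position 1 (value 12): max_ending_here = 12, max_so_far = 12
Position 2 (value 4): max_ending_here = 16, max_so_far = 16
Position 3 (value 0): max_ending_here = 16, max_so_far = 16
Position 4 (value 13): max_ending_here = 29, max_so_far = 29
Position 5 (value 13): max_ending_here = 42, max_so_far = 42
Position 6 (value 2): max_ending_here = 44, max_so_far = 44
Position 7 (value -4): max_ending_here = 40, max_so_far = 44

Maximum subarray: [12, 4, 0, 13, 13, 2]
Maximum sum: 44

The maximum subarray is [12, 4, 0, 13, 13, 2] with sum 44. This subarray runs from index 1 to index 6.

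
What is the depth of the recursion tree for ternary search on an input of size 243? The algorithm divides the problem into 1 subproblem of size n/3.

For divide and conquer with division factor 3:

Problem sizes at each level:
Level 0: 243
Level 1: 81
Level 2: 27
Level 3: 9
Level 4: 3
Level 5: 1

The root is level 0 and the size-1 base case is level 5 (the tree spans levels 0 through 5, i.e. 6 levels counting the root), so the depth is the number of divisions: log_3(243) = 5

The recursion tree depth is log_3(243) = 5. At each level, the problem size is divided by 3, so it takes 5 divisions to reduce to a base case of size 1. The algorithm makes 1 recursive call at each level.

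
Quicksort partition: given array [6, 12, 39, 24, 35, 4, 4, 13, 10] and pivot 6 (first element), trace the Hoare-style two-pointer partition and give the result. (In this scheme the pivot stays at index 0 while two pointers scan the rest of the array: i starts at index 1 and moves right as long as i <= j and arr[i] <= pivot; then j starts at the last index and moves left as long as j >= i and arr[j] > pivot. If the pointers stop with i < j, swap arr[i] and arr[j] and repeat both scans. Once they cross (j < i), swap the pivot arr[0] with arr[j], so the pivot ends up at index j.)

Hoare-style two-pointer partition with pivot = 6:

Initial array: [6, 12, 39, 24, 35, 4, 4, 13, 10]

Pointers start at i = 1, j = 8.
i stops at index 1 (arr[1]=12 > 6), j stops at index 6 (arr[6]=4 <= 6): swap arr[1] and arr[6], array becomes [6, 4, 39, 24, 35, 4, 12, 13, 10]
i stops at index 2 (arr[2]=39 > 6), j stops at index 5 (arr[5]=4 <= 6): swap arr[2] and arr[5], array becomes [6, 4, 4, 24, 35, 39, 12, 13, 10]
i ends at 3, j ends at 2: the pointers have crossed (j < i), so scanning stops.

Swap pivot arr[0] with arr[2] to place pivot at position 2: [4, 4, 6, 24, 35, 39, 12, 13, 10]
Pivot position: 2

After partitioning with pivot 6, the array becomes [4, 4, 6, 24, 35, 39, 12, 13, 10]. The pivot is placed at index 2. All elements to the left of the pivot are <= 6, and all elements to the right are > 6.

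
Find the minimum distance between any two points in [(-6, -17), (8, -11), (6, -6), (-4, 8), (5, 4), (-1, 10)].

Computing all pairwise distances among 6 points:

d((-6, -17), (8, -11)) = 15.2315
d((-6, -17), (6, -6)) = 16.2788
d((-6, -17), (-4, 8)) = 25.0799
d((-6, -17), (5, 4)) = 23.7065
d((-6, -17), (-1, 10)) = 27.4591
d((8, -11), (6, -6)) = 5.3852
d((8, -11), (-4, 8)) = 22.4722
d((8, -11), (5, 4)) = 15.2971
d((8, -11), (-1, 10)) = 22.8473
d((6, -6), (-4, 8)) = 17.2047
d((6, -6), (5, 4)) = 10.0499
d((6, -6), (-1, 10)) = 17.4642
d((-4, 8), (5, 4)) = 9.8489
d((-4, 8), (-1, 10)) = 3.6056 <-- minimum
d((5, 4), (-1, 10)) = 8.4853

Closest pair: (-4, 8) and (-1, 10) with distance 3.6056

The closest pair is (-4, 8) and (-1, 10) with Euclidean distance 3.6056. For 6 points, brute-force pairwise comparison is shown above. For large n, the divide-and-conquer algorithm (sort by x, recurse on halves, check the dividing strip) achieves O(n log n).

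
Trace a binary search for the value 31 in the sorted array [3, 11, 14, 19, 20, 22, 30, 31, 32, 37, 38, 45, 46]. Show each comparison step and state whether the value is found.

Binary search for 31 in [3, 11, 14, 19, 20, 22, 30, 31, 32, 37, 38, 45, 46]:

lo=0, hi=12, mid=6, arr[mid]=30 -> 30 < 31, search right half
lo=7, hi=12, mid=9, arr[mid]=37 -> 37 > 31, search left half
lo=7, hi=8, mid=7, arr[mid]=31 -> Found target at index 7!

Binary search finds 31 at index 7 after 3 comparisons. The search repeatedly halves the search space by comparing with the middle element.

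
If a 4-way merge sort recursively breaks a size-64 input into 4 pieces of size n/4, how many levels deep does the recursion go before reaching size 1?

For divide and conquer with division factor 4:

Problem sizes at each level:
Level 0: 64
Level 1: 16
Level 2: 4
Level 3: 1

The root is level 0 and the size-1 base case is level 3 (the tree spans levels 0 through 3, i.e. 4 levels counting the root), so the depth is the number of divisions: log_4(64) = 3

The recursion tree depth is log_4(64) = 3. At each level, the problem size is divided by 4, so it takes 3 divisions to reduce to a base case of size 1. The algorithm makes 4 recursive calls at each level.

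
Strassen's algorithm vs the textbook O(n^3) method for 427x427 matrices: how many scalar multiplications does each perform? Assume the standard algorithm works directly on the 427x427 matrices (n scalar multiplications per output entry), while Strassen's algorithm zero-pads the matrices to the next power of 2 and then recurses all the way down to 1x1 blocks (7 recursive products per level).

Matrix multiplication for 427x427 matrices:

Strassen's algorithm requires power-of-2 dimensions. Pad 427x427 to 512x512 (next power of 2).

Standard algorithm: 427^3 = 77854483 multiplications
Strassen's algorithm: 7^(log2(512)) = 7^9 = 40353607 multiplications
Savings: 77854483 - 40353607 = 37500876 multiplications

Standard: 77854483 multiplications (427^3). Strassen: 40353607 multiplications (7^9, after padding to 512x512). Strassen reduces 8 recursive multiplications to 7 at each level.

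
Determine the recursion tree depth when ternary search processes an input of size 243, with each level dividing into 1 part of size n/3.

For divide and conquer with division factor 3:

Problem sizes at each level:
Level 0: 243
Level 1: 81
Level 2: 27
Level 3: 9
Level 4: 3
Level 5: 1

The root is level 0 and the size-1 base case is level 5 (the tree spans levels 0 through 5, i.e. 6 levels counting the root), so the depth is the number of divisions: log_3(243) = 5

The recursion tree depth is log_3(243) = 5. At each level, the problem size is divided by 3, so it takes 5 divisions to reduce to a base case of size 1. The algorithm makes 1 recursive call at each level.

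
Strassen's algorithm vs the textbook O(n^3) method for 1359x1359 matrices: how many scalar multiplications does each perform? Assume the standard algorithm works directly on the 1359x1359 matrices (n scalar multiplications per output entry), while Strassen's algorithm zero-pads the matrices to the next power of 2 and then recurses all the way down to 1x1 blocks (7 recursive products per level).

Matrix multiplication for 1359x1359 matrices:

Strassen's algorithm requires power-of-2 dimensions. Pad 1359x1359 to 2048x2048 (next power of 2).

Standard algorithm: 1359^3 = 2509911279 multiplications
Strassen's algorithm: 7^(log2(2048)) = 7^11 = 1977326743 multiplications
Savings: 2509911279 - 1977326743 = 532584536 multiplications

Standard: 2509911279 multiplications (1359^3). Strassen: 1977326743 multiplications (7^11, after padding to 2048x2048). Strassen reduces 8 recursive multiplications to 7 at each level.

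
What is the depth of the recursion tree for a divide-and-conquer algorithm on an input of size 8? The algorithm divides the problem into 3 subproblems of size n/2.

For divide and conquer with division factor 2:

Problem sizes at each level:
Level 0: 8
Level 1: 4
Level 2: 2
Level 3: 1

The root is level 0 and the size-1 base case is level 3 (the tree spans levels 0 through 3, i.e. 4 levels counting the root), so the depth is the number of divisions: log_2(8) = 3

The recursion tree depth is log_2(8) = 3. At each level, the problem size is divided by 2, so it takes 3 divisions to reduce to a base case of size 1. The algorithm makes 3 recursive calls at each level.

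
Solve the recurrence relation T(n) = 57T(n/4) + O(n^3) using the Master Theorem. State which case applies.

Master Theorem for T(n) = 57T(n/4) + O(n^3):

a = 57, b = 4, c = 3
log_b(a) = log_4(57) = 2.9164

Case 3: c = 3 > log_4(57) = 2.9164
T(n) = O(n^3) = O(n^3)

For T(n) = 57T(n/4) + O(n^3): log_4(57) = 2.9164. This is Case 3 of the Master Theorem (c > log_b(a), work dominated by root), giving O(n^3).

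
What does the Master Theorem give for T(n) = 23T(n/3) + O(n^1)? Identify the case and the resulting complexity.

Master Theorem for T(n) = 23T(n/3) + O(n^1):

a = 23, b = 3, c = 1
log_b(a) = log_3(23) = 2.8540

Case 1: c = 1 < log_3(23) = 2.8540
T(n) = O(n^(log_3 23))

For T(n) = 23T(n/3) + O(n^1): log_3(23) = 2.8540. This is Case 1 of the Master Theorem (c < log_b(a), work dominated by leaves), giving O(n^(log_3 23)).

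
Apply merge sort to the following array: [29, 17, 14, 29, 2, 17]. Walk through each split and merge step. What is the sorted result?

Merge sort trace:

Split: [29, 17, 14, 29, 2, 17] -> [29, 17, 14] and [29, 2, 17]
  Split: [29, 17, 14] -> [29] and [17, 14]
    Split: [17, 14] -> [17] and [14]
    Merge: [17] + [14] -> [14, 17]
  Merge: [29] + [14, 17] -> [14, 17, 29]
  Split: [29, 2, 17] -> [29] and [2, 17]
    Split: [2, 17] -> [2] and [17]
    Merge: [2] + [17] -> [2, 17]
  Merge: [29] + [2, 17] -> [2, 17, 29]
Merge: [14, 17, 29] + [2, 17, 29] -> [2, 14, 17, 17, 29, 29]

Final sorted array: [2, 14, 17, 17, 29, 29]

The merge sort proceeds by recursively splitting the array and merging sorted halves.
After all merges, the sorted array is [2, 14, 17, 17, 29, 29].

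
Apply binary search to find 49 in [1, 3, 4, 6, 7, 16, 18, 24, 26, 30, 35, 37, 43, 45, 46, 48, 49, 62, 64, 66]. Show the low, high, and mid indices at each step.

Binary search for 49 in [1, 3, 4, 6, 7, 16, 18, 24, 26, 30, 35, 37, 43, 45, 46, 48, 49, 62, 64, 66]:

lo=0, hi=19, mid=9, arr[mid]=30 -> 30 < 49, search right half
lo=10, hi=19, mid=14, arr[mid]=46 -> 46 < 49, search right half
lo=15, hi=19, mid=17, arr[mid]=62 -> 62 > 49, search left half
lo=15, hi=16, mid=15, arr[mid]=48 -> 48 < 49, search right half
lo=16, hi=16, mid=16, arr[mid]=49 -> Found target at index 16!

Binary search finds 49 at index 16 after 5 comparisons. The search repeatedly halves the search space by comparing with the middle element.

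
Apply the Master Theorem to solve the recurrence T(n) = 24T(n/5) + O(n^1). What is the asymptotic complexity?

Master Theorem for T(n) = 24T(n/5) + O(n^1):

a = 24, b = 5, c = 1
log_b(a) = log_5(24) = 1.9746

Case 1: c = 1 < log_5(24) = 1.9746
T(n) = O(n^(log_5 24))

For T(n) = 24T(n/5) + O(n^1): log_5(24) = 1.9746. This is Case 1 of the Master Theorem (c < log_b(a), work dominated by leaves), giving O(n^(log_5 24)).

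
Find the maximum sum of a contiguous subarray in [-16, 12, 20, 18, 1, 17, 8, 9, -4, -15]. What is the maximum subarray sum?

Using Kadane's algorithm on [-16, 12, 20, 18, 1, 17, 8, 9, -4, -15]:

Scanning through the array:
Position 1 (value 12): max_ending_here = 12, max_so_far = 12
Position 2 (value 20): max_ending_here = 32, max_so_far = 32
Position 3 (value 18): max_ending_here = 50, max_so_far = 50
Position 4 (value 1): max_ending_here = 51, max_so_far = 51
Position 5 (value 17): max_ending_here = 68, max_so_far = 68
Position 6 (value 8): max_ending_here = 76, max_so_far = 76
Position 7 (value 9): max_ending_here = 85, max_so_far = 85
Position 8 (value -4): max_ending_here = 81, max_so_far = 85
Position 9 (value -15): max_ending_here = 66, max_so_far = 85

Maximum subarray: [12, 20, 18, 1, 17, 8, 9]
Maximum sum: 85

The maximum subarray is [12, 20, 18, 1, 17, 8, 9] with sum 85. This subarray runs from index 1 to index 7.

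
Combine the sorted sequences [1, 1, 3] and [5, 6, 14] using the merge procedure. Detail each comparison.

Merging process:

Compare 1 vs 5: take 1 from left. Merged: [1]
Compare 1 vs 5: take 1 from left. Merged: [1, 1]
Compare 3 vs 5: take 3 from left. Merged: [1, 1, 3]
Append remaining from right: [5, 6, 14]. Merged: [1, 1, 3, 5, 6, 14]

Final merged array: [1, 1, 3, 5, 6, 14]
Total comparisons: 3

The merged array is [1, 1, 3, 5, 6, 14], requiring 3 comparisons. The merge step runs in O(n) time where n is the total number of elements.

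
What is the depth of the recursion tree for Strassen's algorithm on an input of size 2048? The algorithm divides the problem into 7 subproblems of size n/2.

For divide and conquer with division factor 2:

Problem sizes at each level:
Level 0: 2048
Level 1: 1024
Level 2: 512
Level 3: 256
Level 4: 128
Level 5: 64
Level 6: 32
Level 7: 16
Level 8: 8
Level 9: 4
Level 10: 2
Level 11: 1

The root is level 0 and the size-1 base case is level 11 (the tree spans levels 0 through 11, i.e. 12 levels counting the root), so the depth is the number of divisions: log_2(2048) = 11

The recursion tree depth is log_2(2048) = 11. At each level, the problem size is divided by 2, so it takes 11 divisions to reduce to a base case of size 1. The algorithm makes 7 recursive calls at each level.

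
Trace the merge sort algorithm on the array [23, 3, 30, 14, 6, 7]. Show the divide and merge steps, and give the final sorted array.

Merge sort trace:

Split: [23, 3, 30, 14, 6, 7] -> [23, 3, 30] and [14, 6, 7]
  Split: [23, 3, 30] -> [23] and [3, 30]
    Split: [3, 30] -> [3] and [30]
    Merge: [3] + [30] -> [3, 30]
  Merge: [23] + [3, 30] -> [3, 23, 30]
  Split: [14, 6, 7] -> [14] and [6, 7]
    Split: [6, 7] -> [6] and [7]
    Merge: [6] + [7] -> [6, 7]
  Merge: [14] + [6, 7] -> [6, 7, 14]
Merge: [3, 23, 30] + [6, 7, 14] -> [3, 6, 7, 14, 23, 30]

Final sorted array: [3, 6, 7, 14, 23, 30]

The merge sort proceeds by recursively splitting the array and merging sorted halves.
After all merges, the sorted array is [3, 6, 7, 14, 23, 30].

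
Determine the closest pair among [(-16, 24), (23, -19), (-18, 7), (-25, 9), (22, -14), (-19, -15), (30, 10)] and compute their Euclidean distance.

Computing all pairwise distances among 7 points:

d((-16, 24), (23, -19)) = 58.0517
d((-16, 24), (-18, 7)) = 17.1172
d((-16, 24), (-25, 9)) = 17.4929
d((-16, 24), (22, -14)) = 53.7401
d((-16, 24), (-19, -15)) = 39.1152
d((-16, 24), (30, 10)) = 48.0833
d((23, -19), (-18, 7)) = 48.5489
d((23, -19), (-25, 9)) = 55.5698
d((23, -19), (22, -14)) = 5.099 <-- minimum
d((23, -19), (-19, -15)) = 42.19
d((23, -19), (30, 10)) = 29.8329
d((-18, 7), (-25, 9)) = 7.2801
d((-18, 7), (22, -14)) = 45.1774
d((-18, 7), (-19, -15)) = 22.0227
d((-18, 7), (30, 10)) = 48.0937
d((-25, 9), (22, -14)) = 52.3259
d((-25, 9), (-19, -15)) = 24.7386
d((-25, 9), (30, 10)) = 55.0091
d((22, -14), (-19, -15)) = 41.0122
d((22, -14), (30, 10)) = 25.2982
d((-19, -15), (30, 10)) = 55.0091

Closest pair: (23, -19) and (22, -14) with distance 5.099

The closest pair is (23, -19) and (22, -14) with Euclidean distance 5.099. For 7 points, brute-force pairwise comparison is shown above. For large n, the divide-and-conquer algorithm (sort by x, recurse on halves, check the dividing strip) achieves O(n log n).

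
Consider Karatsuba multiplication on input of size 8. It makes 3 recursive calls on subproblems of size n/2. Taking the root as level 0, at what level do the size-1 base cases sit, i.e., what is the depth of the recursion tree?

For divide and conquer with division factor 2:

Problem sizes at each level:
Level 0: 8
Level 1: 4
Level 2: 2
Level 3: 1

The root is level 0 and the size-1 base case is level 3 (the tree spans levels 0 through 3, i.e. 4 levels counting the root), so the depth is the number of divisions: log_2(8) = 3

The recursion tree depth is log_2(8) = 3. At each level, the problem size is divided by 2, so it takes 3 divisions to reduce to a base case of size 1. The algorithm makes 3 recursive calls at each level.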